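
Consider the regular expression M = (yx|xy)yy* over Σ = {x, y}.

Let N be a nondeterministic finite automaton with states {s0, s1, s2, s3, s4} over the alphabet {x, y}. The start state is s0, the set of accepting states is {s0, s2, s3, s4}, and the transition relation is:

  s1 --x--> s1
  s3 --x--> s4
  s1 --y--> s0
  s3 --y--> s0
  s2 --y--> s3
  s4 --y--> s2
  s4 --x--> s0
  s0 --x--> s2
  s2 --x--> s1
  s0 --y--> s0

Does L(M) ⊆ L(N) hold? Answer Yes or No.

Converting the expression M to a DFA (subset construction, then merging equivalent states) gives the minimal DFA with states {m0, m1, m2, m3, m4, m5}, start state m0, accepting states {m5} and transitions m0: x→m1, y→m2; m1: x→m3, y→m4; m2: x→m4, y→m3; m3: x→m3, y→m3; m4: x→m3, y→m5; m5: x→m3, y→m5.
Exploring the product automaton M × N from the start pair (m0, s0), following both machines on each input symbol, reaches 12 state pairs: (m0, s0), (m1, s2), (m2, s0), (m3, s1), (m4, s3), (m4, s2), (m3, s0), (m3, s4), (m5, s0), (m5, s3), (m3, s2), (m3, s3).
M accepts in {m5} and N accepts in {s0, s2, s3, s4}. The reachable pairs whose M-component is accepting are (m5, s0), (m5, s3); in each of them the N-component is accepting too, so the product for L(M) \ L(N) (M-component accepting, N-component rejecting) has no reachable accepting pair and the difference is empty.
Hence every string in L(M) is also in L(N).

Yes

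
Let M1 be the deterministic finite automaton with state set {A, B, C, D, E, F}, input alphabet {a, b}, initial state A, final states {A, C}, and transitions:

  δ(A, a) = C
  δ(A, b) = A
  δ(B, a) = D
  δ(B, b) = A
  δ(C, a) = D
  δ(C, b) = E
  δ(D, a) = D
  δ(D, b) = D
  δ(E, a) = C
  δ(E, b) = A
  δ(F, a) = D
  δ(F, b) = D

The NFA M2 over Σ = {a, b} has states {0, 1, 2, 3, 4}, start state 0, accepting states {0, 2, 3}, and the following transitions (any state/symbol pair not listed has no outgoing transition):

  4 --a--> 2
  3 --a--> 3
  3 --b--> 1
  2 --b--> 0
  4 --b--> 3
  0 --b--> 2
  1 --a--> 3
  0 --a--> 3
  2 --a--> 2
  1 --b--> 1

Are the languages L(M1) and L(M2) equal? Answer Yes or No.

No

The string abb is accepted by M1 but rejected by M2.
So L(M1) ≠ L(M2).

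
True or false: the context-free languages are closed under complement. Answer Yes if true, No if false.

No

CFLs are closed under union, so if they were also closed under complement they would be closed under intersection by De Morgan (L₁ ∩ L₂ is the complement of the union of the complements). But {aⁿbⁿcᵐ} ∩ {aᵐbⁿcⁿ} = {aⁿbⁿcⁿ} is not context-free although both operands are.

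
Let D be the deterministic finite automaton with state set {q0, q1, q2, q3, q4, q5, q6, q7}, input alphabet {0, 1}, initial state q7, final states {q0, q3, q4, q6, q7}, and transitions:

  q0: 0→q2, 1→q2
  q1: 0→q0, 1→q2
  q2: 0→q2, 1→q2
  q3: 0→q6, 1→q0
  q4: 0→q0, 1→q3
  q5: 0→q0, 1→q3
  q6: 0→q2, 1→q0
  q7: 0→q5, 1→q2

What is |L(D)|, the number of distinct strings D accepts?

The useful subgraph on states {q0, q3, q5, q6, q7} is acyclic, so L(D) is finite; the longest accepting path visits 5 useful states, giving maximum string length 4.
Counting accepting paths from q7 by length: 1 of length 0, 2 of length 2, 2 of length 3, 1 of length 4. Total 6.

6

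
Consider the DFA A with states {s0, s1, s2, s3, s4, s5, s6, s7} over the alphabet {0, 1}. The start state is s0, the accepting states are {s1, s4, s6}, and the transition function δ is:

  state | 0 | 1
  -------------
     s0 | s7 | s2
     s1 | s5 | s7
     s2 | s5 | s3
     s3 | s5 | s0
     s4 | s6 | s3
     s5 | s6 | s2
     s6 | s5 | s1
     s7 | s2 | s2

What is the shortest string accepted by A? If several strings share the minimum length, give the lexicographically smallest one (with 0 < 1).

A breadth-first search from s0 reaches an accepting state first via the path s0 → s2 → s5 → s6 on input 100.
No string of length < 3 is accepted (BFS exhausts all shorter strings without reaching an accepting state), and 100 is the lexicographically least accepting string of length 3.

100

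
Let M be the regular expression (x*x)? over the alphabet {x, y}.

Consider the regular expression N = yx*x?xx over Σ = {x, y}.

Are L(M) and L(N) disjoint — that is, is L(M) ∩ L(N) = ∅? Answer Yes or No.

Yes

Converting the expression M to a DFA (subset construction, then merging equivalent states) gives the minimal DFA with states {m0, m1}, start state m0, accepting states {m0} and transitions m0: x→m0, y→m1; m1: x→m1, y→m1.
Converting the expression N to a DFA (subset construction, then merging equivalent states) gives the minimal DFA with states {n0, n1, n2, n3, n4}, start state n0, accepting states {n4} and transitions n0: x→n1, y→n2; n1: x→n1, y→n1; n2: x→n3, y→n1; n3: x→n4, y→n1; n4: x→n4, y→n1.
Exploring the product automaton M × N from the start pair (m0, n0), following both machines on each input symbol, reaches 6 state pairs: (m0, n0), (m0, n1), (m1, n2), (m1, n1), (m1, n3), (m1, n4).
M accepts in {m0} and N accepts in {n4}; no reachable pair has both components accepting, so no string drives both machines to acceptance simultaneously and L(M) ∩ L(N) = ∅.
So no string is accepted by both, and the intersection is empty.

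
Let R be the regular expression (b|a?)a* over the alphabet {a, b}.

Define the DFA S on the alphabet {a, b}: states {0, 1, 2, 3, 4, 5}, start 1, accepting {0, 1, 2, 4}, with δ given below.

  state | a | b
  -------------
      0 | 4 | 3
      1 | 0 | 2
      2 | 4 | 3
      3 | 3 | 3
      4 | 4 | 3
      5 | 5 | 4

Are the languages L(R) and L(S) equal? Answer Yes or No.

Yes

Converting the expression R to a DFA (subset construction, then merging equivalent states) gives the minimal DFA with states {r0, r1, r2}, start state r0, accepting states {r0, r1} and transitions r0: a→r1, b→r1; r1: a→r1, b→r2; r2: a→r2, b→r2.
Exploring the product automaton R × S from the start pair (r0, 1), following both machines on each input symbol, reaches 5 state pairs: (r0, 1), (r1, 0), (r1, 2), (r1, 4), (r2, 3).
R accepts in {r0, r1} and S accepts in {0, 1, 2, 4}. In every reachable pair the two components are either both accepting — (r0, 1), (r1, 0), (r1, 2), (r1, 4) — or both non-accepting, so no string is accepted by exactly one of the machines: L(R) \ L(S) and L(S) \ L(R) are both empty.
Hence every string is accepted by R iff it is accepted by S, and the two languages coincide.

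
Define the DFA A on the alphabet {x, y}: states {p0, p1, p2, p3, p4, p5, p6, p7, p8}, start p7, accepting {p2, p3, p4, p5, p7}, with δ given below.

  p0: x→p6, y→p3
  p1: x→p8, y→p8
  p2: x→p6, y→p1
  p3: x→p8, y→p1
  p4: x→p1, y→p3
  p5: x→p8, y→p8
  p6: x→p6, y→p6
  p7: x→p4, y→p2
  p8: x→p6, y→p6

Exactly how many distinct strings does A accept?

The useful subgraph on states {p2, p3, p4, p7} is acyclic, so L(A) is finite; the longest accepting path visits 3 useful states, giving maximum string length 2.
Counting accepting paths from p7 by length: 1 of length 0, 2 of length 1, 1 of length 2. Total 4.

4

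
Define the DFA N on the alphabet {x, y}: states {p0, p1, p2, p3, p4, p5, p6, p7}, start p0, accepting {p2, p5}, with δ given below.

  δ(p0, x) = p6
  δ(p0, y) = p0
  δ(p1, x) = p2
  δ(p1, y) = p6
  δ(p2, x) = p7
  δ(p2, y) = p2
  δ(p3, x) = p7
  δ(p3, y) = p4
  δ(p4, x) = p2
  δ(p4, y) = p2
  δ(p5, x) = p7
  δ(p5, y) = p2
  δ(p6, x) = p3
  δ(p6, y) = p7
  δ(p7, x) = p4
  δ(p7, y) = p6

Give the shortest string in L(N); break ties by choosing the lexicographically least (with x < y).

xxyx

A breadth-first search from p0 reaches an accepting state first via the path p0 → p6 → p3 → p4 → p2 on input xxyx.
No string of length < 4 is accepted (BFS exhausts all shorter strings without reaching an accepting state), and xxyx is the lexicographically least accepting string of length 4.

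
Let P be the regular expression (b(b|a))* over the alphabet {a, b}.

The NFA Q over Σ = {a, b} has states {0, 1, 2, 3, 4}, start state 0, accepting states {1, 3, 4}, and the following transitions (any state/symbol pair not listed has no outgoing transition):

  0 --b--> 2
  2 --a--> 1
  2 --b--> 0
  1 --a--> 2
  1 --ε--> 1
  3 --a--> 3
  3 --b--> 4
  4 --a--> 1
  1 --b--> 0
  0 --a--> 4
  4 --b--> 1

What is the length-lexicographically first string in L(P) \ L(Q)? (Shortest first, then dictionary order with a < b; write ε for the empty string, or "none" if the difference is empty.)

The empty string ε is accepted by P but not by Q.
Since ε is the unique shortest string, it is the required witness.

ε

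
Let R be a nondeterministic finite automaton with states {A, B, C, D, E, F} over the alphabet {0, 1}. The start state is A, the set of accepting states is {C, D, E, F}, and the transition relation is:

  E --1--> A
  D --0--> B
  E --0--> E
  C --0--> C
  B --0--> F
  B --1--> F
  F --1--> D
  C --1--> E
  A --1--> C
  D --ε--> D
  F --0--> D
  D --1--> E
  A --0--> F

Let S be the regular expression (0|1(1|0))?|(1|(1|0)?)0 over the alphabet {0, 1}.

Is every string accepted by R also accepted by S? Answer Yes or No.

The string 1 is in L(R) but not in L(S).
So L(R) ⊄ L(S).

No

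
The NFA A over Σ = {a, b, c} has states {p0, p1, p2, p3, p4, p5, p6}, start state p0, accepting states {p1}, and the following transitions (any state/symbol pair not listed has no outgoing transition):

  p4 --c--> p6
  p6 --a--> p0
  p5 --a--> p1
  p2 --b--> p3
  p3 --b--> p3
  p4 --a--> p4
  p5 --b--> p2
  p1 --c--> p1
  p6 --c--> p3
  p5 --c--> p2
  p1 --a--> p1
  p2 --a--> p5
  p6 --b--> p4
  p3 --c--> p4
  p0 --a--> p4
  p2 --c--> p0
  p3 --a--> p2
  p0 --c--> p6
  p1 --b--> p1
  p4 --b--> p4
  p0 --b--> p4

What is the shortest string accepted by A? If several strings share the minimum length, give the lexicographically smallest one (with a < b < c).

A breadth-first search from p0 reaches an accepting state first via the path p0 → p6 → p3 → p2 → p5 → p1 on input ccaaa.
No string of length < 5 is accepted (BFS exhausts all shorter strings without reaching an accepting state), and ccaaa is the lexicographically least accepting string of length 5.

ccaaa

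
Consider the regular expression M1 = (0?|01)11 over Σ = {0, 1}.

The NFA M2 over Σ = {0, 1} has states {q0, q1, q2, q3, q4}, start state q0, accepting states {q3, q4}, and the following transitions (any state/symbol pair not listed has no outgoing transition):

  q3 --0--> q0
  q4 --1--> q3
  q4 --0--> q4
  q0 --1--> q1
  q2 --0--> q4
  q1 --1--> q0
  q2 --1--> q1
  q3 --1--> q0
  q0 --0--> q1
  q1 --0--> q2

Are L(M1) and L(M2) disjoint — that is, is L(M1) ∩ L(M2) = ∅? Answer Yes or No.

Converting the expression M1 to a DFA (subset construction, then merging equivalent states) gives the minimal DFA with states {r0, r1, r2, r3, r4, r5, r6}, start state r0, accepting states {r5, r6} and transitions r0: 0→r1, 1→r2; r1: 0→r3, 1→r4; r2: 0→r3, 1→r5; r3: 0→r3, 1→r3; r4: 0→r3, 1→r6; r5: 0→r3, 1→r3; r6: 0→r3, 1→r5.
Exploring the product automaton M1 × M2 from the start pair (r0, q0), following both machines on each input symbol, reaches 11 state pairs: (r0, q0), (r1, q1), (r2, q1), (r3, q2), (r4, q0), (r5, q0), (r3, q4), (r3, q1), (r6, q1), (r3, q3), (r3, q0).
M1 accepts in {r5, r6} and M2 accepts in {q3, q4}; no reachable pair has both components accepting, so no string drives both machines to acceptance simultaneously and L(M1) ∩ L(M2) = ∅.
So no string is accepted by both, and the intersection is empty.

Yes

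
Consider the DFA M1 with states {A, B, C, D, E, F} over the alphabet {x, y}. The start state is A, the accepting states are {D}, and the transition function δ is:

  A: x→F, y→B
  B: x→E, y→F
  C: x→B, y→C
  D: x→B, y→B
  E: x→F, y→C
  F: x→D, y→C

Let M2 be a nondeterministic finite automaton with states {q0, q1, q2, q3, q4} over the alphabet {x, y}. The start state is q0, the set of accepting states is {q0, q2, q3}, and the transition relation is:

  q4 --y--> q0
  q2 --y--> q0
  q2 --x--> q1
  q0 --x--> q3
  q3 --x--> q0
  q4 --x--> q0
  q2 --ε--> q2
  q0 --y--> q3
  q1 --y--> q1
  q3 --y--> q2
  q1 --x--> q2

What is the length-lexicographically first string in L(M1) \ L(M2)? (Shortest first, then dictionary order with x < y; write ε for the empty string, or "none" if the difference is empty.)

The string yyx is accepted by M1 but not by M2.
No shorter string lies in the difference, and yyx is the lexicographically first length-3 string in L(M1) \ L(M2).

yyx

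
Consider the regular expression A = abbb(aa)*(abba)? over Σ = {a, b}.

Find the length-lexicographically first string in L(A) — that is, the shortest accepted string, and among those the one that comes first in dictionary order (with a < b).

abbb

By inspection of the expression, no string of length less than 4 matches, and abbb is the lexicographically first match of length 4.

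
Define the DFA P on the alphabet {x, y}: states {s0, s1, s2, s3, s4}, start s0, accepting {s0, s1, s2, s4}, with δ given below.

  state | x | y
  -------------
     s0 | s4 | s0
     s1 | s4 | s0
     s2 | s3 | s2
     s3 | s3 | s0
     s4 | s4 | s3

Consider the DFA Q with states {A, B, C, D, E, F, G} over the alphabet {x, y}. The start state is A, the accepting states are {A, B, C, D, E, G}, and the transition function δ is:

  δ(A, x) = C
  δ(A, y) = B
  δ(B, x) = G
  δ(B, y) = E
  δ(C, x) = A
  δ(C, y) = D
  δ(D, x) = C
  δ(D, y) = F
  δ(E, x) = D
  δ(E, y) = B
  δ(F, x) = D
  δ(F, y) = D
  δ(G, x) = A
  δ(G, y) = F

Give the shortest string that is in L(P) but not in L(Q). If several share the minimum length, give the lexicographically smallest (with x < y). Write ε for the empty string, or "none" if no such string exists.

The string xyy is accepted by P but not by Q.
No shorter string lies in the difference, and xyy is the lexicographically first length-3 string in L(P) \ L(Q).

xyy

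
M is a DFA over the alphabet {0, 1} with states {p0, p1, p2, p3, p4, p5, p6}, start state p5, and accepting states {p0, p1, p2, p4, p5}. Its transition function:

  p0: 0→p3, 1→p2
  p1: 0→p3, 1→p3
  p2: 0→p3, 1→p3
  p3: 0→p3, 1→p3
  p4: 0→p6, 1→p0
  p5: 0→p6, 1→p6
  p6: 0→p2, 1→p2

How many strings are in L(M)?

The useful subgraph on states {p2, p5, p6} is acyclic, so L(M) is finite; the longest accepting path visits 3 useful states, giving maximum string length 2.
Counting accepting paths from p5 by length: 1 of length 0, 4 of length 2. Total 5.

5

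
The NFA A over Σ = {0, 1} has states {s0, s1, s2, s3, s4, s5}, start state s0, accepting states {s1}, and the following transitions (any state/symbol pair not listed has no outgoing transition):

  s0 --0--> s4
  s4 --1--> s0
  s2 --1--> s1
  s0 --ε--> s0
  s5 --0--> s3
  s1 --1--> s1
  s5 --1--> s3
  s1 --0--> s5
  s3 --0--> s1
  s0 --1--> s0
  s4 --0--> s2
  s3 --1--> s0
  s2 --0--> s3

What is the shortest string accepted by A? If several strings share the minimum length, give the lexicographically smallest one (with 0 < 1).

001

A breadth-first search from s0 reaches an accepting state first via the path s0 → s4 → s2 → s1 on input 001.
No string of length < 3 is accepted (BFS exhausts all shorter strings without reaching an accepting state), and 001 is the lexicographically least accepting string of length 3.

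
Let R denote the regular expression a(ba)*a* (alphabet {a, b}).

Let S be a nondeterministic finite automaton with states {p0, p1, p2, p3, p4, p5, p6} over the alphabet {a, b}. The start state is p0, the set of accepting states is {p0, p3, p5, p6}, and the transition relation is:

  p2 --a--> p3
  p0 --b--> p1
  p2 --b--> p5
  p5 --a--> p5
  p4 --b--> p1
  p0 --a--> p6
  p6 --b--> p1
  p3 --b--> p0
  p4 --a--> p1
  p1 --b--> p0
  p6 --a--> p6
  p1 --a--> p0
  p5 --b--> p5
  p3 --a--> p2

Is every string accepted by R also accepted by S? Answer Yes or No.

Yes

Converting the expression R to a DFA (subset construction, then merging equivalent states) gives the minimal DFA with states {r0, r1, r2, r3}, start state r0, accepting states {r1, r3} and transitions r0: a→r1, b→r2; r1: a→r3, b→r0; r2: a→r2, b→r2; r3: a→r3, b→r2.
Exploring the product automaton R × S from the start pair (r0, p0), following both machines on each input symbol, reaches 8 state pairs: (r0, p0), (r1, p6), (r2, p1), (r3, p6), (r0, p1), (r2, p0), (r1, p0), (r2, p6).
R accepts in {r1, r3} and S accepts in {p0, p3, p5, p6}. The reachable pairs whose R-component is accepting are (r1, p6), (r3, p6), (r1, p0); in each of them the S-component is accepting too, so the product for L(R) \ L(S) (R-component accepting, S-component rejecting) has no reachable accepting pair and the difference is empty.
Hence every string in L(R) is also in L(S).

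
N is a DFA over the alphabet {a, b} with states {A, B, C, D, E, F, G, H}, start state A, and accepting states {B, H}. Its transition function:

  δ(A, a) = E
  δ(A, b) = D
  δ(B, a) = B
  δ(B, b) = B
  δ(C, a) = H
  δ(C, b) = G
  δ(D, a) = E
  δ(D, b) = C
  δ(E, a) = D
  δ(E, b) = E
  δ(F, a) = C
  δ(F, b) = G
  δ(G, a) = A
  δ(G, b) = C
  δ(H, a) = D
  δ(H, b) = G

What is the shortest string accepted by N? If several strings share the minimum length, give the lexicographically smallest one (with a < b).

A breadth-first search from A reaches an accepting state first via the path A → D → C → H on input bba.
No string of length < 3 is accepted (BFS exhausts all shorter strings without reaching an accepting state), and bba is the lexicographically least accepting string of length 3.

bba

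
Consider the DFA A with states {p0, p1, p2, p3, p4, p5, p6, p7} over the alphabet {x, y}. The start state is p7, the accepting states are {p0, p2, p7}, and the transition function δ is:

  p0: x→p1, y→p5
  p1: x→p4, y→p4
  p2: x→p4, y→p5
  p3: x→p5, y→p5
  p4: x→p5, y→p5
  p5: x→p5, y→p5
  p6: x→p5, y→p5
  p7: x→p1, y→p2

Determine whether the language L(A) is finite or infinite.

finite

The useful states (reachable from p7 and able to reach an accepting state) are {p2, p7}.
Restricted to these states the transition graph has no cycle, so every accepting path has bounded length and L is finite.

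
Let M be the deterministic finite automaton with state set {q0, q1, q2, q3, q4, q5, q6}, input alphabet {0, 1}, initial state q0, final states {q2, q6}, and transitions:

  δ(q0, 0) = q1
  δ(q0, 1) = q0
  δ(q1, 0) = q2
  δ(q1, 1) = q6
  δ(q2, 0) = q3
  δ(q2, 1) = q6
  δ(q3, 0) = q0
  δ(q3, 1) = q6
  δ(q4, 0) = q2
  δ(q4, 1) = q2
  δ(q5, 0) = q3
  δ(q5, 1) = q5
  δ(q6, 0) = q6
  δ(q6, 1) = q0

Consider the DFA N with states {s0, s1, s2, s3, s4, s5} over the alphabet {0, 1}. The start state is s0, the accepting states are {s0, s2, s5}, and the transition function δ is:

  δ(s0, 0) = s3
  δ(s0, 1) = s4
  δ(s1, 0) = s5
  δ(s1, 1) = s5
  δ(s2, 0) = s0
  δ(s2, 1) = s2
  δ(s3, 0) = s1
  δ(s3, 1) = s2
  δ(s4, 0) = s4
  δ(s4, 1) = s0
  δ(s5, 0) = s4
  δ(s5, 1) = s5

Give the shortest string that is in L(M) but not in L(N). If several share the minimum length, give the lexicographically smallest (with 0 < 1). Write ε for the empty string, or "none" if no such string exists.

The string 00 is accepted by M but not by N.
No shorter string lies in the difference, and 00 is the lexicographically first length-2 string in L(M) \ L(N).

00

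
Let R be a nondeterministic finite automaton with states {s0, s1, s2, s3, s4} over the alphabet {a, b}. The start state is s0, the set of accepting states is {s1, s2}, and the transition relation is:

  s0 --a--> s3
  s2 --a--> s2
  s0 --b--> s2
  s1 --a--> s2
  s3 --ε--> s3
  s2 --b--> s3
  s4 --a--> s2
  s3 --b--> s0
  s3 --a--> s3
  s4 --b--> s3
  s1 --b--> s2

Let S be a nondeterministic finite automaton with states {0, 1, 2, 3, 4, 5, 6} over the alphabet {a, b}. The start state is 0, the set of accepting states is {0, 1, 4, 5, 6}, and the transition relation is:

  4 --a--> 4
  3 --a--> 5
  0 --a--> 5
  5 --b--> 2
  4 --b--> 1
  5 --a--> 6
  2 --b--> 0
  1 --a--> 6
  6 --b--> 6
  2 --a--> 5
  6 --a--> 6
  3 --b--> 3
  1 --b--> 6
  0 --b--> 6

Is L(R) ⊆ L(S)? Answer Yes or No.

Yes

Exploring the product automaton R × S from the start pair (s0, 0), following both machines on each input symbol, reaches 9 state pairs: (s0, 0), (s3, 5), (s2, 6), (s3, 6), (s0, 2), (s0, 6), (s2, 0), (s2, 5), (s3, 2).
R accepts in {s1, s2} and S accepts in {0, 1, 4, 5, 6}. The reachable pairs whose R-component is accepting are (s2, 6), (s2, 0), (s2, 5); in each of them the S-component is accepting too, so the product for L(R) \ L(S) (R-component accepting, S-component rejecting) has no reachable accepting pair and the difference is empty.
Hence every string in L(R) is also in L(S).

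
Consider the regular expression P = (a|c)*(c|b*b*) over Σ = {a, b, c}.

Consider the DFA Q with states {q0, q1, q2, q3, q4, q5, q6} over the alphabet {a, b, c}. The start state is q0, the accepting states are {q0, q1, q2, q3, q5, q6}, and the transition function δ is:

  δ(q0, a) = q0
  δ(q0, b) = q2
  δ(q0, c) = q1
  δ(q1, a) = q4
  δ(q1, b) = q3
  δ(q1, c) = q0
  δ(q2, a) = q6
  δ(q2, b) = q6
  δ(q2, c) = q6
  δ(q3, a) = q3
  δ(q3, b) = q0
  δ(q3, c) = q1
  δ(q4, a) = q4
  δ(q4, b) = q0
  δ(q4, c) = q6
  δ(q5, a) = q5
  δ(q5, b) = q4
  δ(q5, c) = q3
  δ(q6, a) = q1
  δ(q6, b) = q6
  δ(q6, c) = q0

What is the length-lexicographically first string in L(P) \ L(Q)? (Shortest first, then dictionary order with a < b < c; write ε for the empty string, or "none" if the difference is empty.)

The string ca is accepted by P but not by Q.
No shorter string lies in the difference, and ca is the lexicographically first length-2 string in L(P) \ L(Q).

ca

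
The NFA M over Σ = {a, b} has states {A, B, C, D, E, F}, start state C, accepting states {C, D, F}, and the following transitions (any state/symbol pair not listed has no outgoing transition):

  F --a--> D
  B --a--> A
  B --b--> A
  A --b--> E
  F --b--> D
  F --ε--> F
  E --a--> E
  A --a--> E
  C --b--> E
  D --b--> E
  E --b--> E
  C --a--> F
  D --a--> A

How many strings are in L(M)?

4

The useful subgraph on states {C, D, F} is acyclic, so L(M) is finite; the longest accepting path visits 3 useful states, giving maximum string length 2.
Counting accepting paths from C by length: 1 of length 0, 1 of length 1, 2 of length 2. Total 4.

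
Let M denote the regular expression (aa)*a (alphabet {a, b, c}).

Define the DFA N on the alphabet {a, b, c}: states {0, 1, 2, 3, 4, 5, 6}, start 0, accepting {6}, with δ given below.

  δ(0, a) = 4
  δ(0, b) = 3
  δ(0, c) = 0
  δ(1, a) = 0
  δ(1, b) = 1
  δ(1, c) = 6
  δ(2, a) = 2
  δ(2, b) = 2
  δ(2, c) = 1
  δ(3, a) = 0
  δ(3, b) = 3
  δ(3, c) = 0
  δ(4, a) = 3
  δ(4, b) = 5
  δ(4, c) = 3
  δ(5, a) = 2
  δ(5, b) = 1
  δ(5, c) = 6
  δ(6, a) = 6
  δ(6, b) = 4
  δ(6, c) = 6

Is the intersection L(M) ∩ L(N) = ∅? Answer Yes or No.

Yes

Converting the expression M to a DFA (subset construction, then merging equivalent states) gives the minimal DFA with states {m0, m1, m2}, start state m0, accepting states {m1} and transitions m0: a→m1, b→m2, c→m2; m1: a→m0, b→m2, c→m2; m2: a→m2, b→m2, c→m2.
Exploring the product automaton M × N from the start pair (m0, 0), following both machines on each input symbol, reaches 13 state pairs: (m0, 0), (m1, 4), (m2, 3), (m2, 0), (m0, 3), (m2, 5), (m2, 4), (m1, 0), (m2, 2), (m2, 1), (m2, 6), (m0, 4), (m1, 3).
M accepts in {m1} and N accepts in {6}; no reachable pair has both components accepting, so no string drives both machines to acceptance simultaneously and L(M) ∩ L(N) = ∅.
So no string is accepted by both, and the intersection is empty.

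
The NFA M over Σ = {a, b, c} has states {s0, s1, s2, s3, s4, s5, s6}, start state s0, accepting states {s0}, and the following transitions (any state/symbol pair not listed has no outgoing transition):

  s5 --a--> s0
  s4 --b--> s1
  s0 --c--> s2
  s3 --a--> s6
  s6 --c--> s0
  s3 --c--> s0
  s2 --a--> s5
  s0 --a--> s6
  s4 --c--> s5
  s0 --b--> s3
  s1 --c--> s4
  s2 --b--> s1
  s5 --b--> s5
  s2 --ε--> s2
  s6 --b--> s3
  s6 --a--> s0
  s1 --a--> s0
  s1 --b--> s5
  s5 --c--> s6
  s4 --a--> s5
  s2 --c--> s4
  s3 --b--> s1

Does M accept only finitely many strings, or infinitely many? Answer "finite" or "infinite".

State s0 is reachable from the start and can reach an accepting state, and it lies on the cycle s0 → s2 → s1 → s0.
Traversing that cycle any number of times yields accepted strings of unbounded length, so the language is infinite.

infinite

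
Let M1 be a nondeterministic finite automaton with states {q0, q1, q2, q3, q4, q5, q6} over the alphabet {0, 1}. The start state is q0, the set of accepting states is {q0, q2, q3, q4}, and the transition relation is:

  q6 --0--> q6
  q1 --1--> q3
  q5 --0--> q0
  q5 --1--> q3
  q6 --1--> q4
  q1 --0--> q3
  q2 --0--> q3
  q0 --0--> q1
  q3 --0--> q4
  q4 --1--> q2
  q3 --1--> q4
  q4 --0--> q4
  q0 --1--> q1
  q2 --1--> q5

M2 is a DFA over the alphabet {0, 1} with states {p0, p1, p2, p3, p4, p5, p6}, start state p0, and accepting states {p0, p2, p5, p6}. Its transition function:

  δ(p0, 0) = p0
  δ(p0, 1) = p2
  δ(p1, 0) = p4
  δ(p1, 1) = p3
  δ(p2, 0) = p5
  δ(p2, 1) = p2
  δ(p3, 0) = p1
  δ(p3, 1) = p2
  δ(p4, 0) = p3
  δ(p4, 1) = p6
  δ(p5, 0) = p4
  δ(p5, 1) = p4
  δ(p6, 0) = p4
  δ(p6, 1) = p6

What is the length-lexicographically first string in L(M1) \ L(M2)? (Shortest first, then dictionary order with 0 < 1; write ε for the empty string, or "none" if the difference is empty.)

The string 100 is accepted by M1 but not by M2.
No shorter string lies in the difference, and 100 is the lexicographically first length-3 string in L(M1) \ L(M2).

100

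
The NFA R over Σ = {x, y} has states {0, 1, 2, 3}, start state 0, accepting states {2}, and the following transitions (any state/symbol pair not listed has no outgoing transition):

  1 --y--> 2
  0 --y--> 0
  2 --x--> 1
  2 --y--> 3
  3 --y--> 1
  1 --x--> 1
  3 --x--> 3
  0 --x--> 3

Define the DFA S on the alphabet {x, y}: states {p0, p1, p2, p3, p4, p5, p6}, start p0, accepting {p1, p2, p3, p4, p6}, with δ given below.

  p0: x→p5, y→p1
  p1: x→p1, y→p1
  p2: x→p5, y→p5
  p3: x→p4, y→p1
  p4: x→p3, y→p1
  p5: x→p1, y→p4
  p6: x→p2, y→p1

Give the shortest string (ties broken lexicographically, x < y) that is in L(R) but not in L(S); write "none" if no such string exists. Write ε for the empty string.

Exploring the product automaton R × S from the start pair (0, p0), following both machines on each input symbol, reaches 8 state pairs: (0, p0), (3, p5), (0, p1), (3, p1), (1, p4), (1, p1), (1, p3), (2, p1).
R accepts in {2} and S accepts in {p1, p2, p3, p4, p6}. The reachable pairs whose R-component is accepting are (2, p1); in each of them the S-component is accepting too, so the product for L(R) \ L(S) (R-component accepting, S-component rejecting) has no reachable accepting pair and the difference is empty.
So every string accepted by R is also accepted by S: L(R) \ L(S) = ∅ and there is no such string.

none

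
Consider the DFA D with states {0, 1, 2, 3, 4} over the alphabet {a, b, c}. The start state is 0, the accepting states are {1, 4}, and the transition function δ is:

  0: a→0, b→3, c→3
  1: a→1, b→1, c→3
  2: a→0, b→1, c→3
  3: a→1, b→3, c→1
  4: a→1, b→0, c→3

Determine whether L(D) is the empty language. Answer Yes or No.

No

The string ba is accepted: the run 0 → 3 → 1 ends in the accepting state 1.
Since at least one string is accepted, L(D) is not empty.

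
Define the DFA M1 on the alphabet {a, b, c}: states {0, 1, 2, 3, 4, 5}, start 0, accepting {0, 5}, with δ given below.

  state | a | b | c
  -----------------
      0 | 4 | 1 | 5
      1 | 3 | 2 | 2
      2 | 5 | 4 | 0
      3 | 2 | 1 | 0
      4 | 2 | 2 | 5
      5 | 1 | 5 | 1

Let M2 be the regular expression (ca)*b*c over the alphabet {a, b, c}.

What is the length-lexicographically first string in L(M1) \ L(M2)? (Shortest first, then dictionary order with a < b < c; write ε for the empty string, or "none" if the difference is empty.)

The empty string ε is accepted by M1 but not by M2.
Since ε is the unique shortest string, it is the required witness.

ε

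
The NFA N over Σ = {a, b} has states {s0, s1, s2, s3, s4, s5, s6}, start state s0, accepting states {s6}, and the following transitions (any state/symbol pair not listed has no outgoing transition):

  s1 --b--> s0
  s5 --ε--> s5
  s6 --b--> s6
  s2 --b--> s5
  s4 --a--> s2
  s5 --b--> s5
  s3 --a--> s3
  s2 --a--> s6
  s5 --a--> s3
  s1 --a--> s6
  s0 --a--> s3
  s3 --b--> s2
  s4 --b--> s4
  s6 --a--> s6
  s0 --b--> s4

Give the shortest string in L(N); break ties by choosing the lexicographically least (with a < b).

aba

A breadth-first search from s0 reaches an accepting state first via the path s0 → s3 → s2 → s6 on input aba.
No string of length < 3 is accepted (BFS exhausts all shorter strings without reaching an accepting state), and aba is the lexicographically least accepting string of length 3.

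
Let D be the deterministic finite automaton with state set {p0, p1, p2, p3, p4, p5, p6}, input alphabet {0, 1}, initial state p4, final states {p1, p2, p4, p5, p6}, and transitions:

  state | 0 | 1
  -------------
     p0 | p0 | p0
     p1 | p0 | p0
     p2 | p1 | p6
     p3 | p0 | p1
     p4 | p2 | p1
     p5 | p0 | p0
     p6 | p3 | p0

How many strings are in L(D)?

6

The useful subgraph on states {p1, p2, p3, p4, p6} is acyclic, so L(D) is finite; the longest accepting path visits 5 useful states, giving maximum string length 4.
Counting accepting paths from p4 by length: 1 of length 0, 2 of length 1, 2 of length 2, 1 of length 4. Total 6.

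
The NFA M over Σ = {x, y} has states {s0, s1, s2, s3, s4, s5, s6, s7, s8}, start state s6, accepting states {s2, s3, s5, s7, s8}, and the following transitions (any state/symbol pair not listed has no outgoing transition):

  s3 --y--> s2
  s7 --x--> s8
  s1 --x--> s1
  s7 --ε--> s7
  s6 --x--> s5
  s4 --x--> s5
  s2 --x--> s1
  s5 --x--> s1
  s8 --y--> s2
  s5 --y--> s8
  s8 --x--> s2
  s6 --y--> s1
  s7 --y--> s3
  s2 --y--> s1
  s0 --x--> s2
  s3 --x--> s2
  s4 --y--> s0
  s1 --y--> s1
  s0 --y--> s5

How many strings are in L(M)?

The useful subgraph on states {s2, s5, s6, s8} is acyclic, so L(M) is finite; the longest accepting path visits 4 useful states, giving maximum string length 3.
Counting accepting paths from s6 by length: 1 of length 1, 1 of length 2, 2 of length 3. Total 4.

4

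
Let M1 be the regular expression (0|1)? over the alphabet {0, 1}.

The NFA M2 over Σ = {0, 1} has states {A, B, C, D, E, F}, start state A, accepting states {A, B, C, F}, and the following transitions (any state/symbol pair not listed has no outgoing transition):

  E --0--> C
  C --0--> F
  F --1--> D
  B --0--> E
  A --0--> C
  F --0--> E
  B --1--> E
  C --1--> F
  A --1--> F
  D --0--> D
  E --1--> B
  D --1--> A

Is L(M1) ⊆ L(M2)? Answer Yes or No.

Converting the expression M1 to a DFA (subset construction, then merging equivalent states) gives the minimal DFA with states {r0, r1, r2}, start state r0, accepting states {r0, r1} and transitions r0: 0→r1, 1→r1; r1: 0→r2, 1→r2; r2: 0→r2, 1→r2.
Exploring the product automaton M1 × M2 from the start pair (r0, A), following both machines on each input symbol, reaches 9 state pairs: (r0, A), (r1, C), (r1, F), (r2, F), (r2, E), (r2, D), (r2, C), (r2, B), (r2, A).
M1 accepts in {r0, r1} and M2 accepts in {A, B, C, F}. The reachable pairs whose M1-component is accepting are (r0, A), (r1, C), (r1, F); in each of them the M2-component is accepting too, so the product for L(M1) \ L(M2) (M1-component accepting, M2-component rejecting) has no reachable accepting pair and the difference is empty.
Hence every string in L(M1) is also in L(M2).

Yes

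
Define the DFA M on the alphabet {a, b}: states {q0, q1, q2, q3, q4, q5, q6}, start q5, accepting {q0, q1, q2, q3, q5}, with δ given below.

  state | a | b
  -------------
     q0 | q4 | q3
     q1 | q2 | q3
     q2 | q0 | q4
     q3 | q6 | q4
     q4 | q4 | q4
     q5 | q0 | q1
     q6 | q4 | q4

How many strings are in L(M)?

The useful subgraph on states {q0, q1, q2, q3, q5} is acyclic, so L(M) is finite; the longest accepting path visits 5 useful states, giving maximum string length 4.
Counting accepting paths from q5 by length: 1 of length 0, 2 of length 1, 3 of length 2, 1 of length 3, 1 of length 4. Total 8.

8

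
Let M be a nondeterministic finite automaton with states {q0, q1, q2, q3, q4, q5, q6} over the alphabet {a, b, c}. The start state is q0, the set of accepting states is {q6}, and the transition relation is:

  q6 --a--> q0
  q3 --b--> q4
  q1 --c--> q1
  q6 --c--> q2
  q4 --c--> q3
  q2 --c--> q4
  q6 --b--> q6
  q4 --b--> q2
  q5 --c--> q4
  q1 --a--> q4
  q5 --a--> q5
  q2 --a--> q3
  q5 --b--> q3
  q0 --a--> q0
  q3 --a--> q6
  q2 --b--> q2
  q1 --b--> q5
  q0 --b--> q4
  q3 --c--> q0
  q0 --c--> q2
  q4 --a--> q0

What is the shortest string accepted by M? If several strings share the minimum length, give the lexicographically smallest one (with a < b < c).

A breadth-first search from q0 reaches an accepting state first via the path q0 → q4 → q3 → q6 on input bca.
No string of length < 3 is accepted (BFS exhausts all shorter strings without reaching an accepting state), and bca is the lexicographically least accepting string of length 3.

bca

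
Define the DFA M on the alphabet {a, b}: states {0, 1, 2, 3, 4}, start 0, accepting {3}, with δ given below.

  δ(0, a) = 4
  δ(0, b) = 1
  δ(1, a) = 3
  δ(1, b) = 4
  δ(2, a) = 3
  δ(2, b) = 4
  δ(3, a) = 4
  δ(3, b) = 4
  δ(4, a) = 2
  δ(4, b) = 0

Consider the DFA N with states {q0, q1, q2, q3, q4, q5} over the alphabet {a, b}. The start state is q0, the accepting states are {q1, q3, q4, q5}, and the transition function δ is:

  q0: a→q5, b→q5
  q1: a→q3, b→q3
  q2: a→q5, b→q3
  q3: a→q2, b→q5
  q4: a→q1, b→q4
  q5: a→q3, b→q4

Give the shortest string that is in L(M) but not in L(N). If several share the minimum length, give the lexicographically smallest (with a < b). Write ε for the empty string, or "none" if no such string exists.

The string aaa is accepted by M but not by N.
No shorter string lies in the difference, and aaa is the lexicographically first length-3 string in L(M) \ L(N).

aaa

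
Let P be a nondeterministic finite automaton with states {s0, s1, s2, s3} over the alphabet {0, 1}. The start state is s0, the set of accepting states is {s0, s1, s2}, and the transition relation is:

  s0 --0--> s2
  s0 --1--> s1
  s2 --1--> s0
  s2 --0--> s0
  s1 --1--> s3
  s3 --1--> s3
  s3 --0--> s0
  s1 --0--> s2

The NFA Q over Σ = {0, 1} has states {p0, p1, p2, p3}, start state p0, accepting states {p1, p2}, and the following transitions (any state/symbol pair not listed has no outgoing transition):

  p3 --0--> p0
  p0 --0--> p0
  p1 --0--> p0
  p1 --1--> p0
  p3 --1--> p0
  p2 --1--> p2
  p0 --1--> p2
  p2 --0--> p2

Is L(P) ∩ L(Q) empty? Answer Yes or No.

No

The string 1 is accepted by both P and Q.
Hence L(P) ∩ L(Q) ≠ ∅.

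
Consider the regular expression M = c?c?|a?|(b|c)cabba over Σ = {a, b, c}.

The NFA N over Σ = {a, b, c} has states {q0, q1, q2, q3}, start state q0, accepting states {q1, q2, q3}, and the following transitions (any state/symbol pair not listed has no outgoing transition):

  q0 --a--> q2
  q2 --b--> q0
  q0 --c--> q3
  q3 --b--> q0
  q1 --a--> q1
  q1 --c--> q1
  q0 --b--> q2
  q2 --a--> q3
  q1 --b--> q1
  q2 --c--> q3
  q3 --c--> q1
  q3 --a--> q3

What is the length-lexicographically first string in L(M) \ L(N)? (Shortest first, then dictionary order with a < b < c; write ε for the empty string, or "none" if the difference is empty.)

The empty string ε is accepted by M but not by N.
Since ε is the unique shortest string, it is the required witness.

ε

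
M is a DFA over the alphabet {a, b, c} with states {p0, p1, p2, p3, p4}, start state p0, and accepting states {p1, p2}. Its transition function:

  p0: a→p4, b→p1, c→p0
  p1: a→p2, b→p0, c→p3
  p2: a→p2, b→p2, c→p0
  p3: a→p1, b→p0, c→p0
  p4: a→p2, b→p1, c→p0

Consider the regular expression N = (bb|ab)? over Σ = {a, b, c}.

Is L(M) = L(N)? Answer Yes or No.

No

The string b is accepted by M but rejected by N.
So L(M) ≠ L(N).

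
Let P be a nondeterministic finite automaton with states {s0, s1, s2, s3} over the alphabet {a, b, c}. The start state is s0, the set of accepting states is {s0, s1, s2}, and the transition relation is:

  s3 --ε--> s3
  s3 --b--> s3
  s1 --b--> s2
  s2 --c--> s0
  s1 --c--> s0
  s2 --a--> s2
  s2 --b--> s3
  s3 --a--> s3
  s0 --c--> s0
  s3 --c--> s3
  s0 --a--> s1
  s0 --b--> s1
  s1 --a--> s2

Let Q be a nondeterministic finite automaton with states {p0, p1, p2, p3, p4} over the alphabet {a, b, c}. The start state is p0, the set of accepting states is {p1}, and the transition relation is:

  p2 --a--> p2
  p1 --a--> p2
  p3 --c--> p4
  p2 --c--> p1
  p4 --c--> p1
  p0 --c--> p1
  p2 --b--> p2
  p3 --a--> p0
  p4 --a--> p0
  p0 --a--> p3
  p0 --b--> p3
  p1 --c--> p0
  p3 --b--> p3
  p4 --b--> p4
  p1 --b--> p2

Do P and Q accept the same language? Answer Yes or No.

No

The empty string ε is accepted by P but rejected by Q.
So L(P) ≠ L(Q).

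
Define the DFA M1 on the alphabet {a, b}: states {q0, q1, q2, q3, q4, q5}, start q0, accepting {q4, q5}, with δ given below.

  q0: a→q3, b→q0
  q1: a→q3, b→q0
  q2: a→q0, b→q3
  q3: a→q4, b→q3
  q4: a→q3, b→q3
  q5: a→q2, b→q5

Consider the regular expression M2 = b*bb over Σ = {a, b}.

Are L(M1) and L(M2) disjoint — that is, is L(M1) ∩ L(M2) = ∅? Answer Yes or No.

Yes

Converting the expression M2 to a DFA (subset construction, then merging equivalent states) gives the minimal DFA with states {r0, r1, r2, r3}, start state r0, accepting states {r3} and transitions r0: a→r1, b→r2; r1: a→r1, b→r1; r2: a→r1, b→r3; r3: a→r1, b→r3.
Exploring the product automaton M1 × M2 from the start pair (q0, r0), following both machines on each input symbol, reaches 5 state pairs: (q0, r0), (q3, r1), (q0, r2), (q4, r1), (q0, r3).
M1 accepts in {q4, q5} and M2 accepts in {r3}; no reachable pair has both components accepting, so no string drives both machines to acceptance simultaneously and L(M1) ∩ L(M2) = ∅.
So no string is accepted by both, and the intersection is empty.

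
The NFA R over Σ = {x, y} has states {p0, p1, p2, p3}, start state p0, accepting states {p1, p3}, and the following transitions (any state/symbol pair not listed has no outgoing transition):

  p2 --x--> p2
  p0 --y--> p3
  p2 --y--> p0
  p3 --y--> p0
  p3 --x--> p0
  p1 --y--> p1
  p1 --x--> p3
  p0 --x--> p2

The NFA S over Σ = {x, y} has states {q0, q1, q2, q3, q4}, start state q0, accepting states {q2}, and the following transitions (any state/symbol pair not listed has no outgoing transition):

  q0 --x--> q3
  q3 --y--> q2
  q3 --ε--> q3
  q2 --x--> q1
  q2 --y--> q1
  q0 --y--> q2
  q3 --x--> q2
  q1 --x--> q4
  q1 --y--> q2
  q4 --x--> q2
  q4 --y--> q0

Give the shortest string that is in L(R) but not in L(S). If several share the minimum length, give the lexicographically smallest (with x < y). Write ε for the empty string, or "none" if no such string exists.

xyy

The string xyy is accepted by R but not by S.
No shorter string lies in the difference, and xyy is the lexicographically first length-3 string in L(R) \ L(S).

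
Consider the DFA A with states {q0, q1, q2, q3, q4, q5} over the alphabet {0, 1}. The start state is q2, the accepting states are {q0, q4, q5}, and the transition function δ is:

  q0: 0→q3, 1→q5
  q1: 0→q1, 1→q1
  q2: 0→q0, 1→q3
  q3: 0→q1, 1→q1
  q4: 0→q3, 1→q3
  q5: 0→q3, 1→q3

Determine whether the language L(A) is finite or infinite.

The useful states (reachable from q2 and able to reach an accepting state) are {q0, q2, q5}.
Restricted to these states the transition graph has no cycle, so every accepting path has bounded length and L is finite.

finite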